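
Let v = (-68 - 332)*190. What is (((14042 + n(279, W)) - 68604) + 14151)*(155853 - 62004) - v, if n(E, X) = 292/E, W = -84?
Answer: -352689267691/93 ≈ -3.7924e+9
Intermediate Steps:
v = -76000 (v = -400*190 = -76000)
(((14042 + n(279, W)) - 68604) + 14151)*(155853 - 62004) - v = (((14042 + 292/279) - 68604) + 14151)*(155853 - 62004) - 1*(-76000) = (((14042 + 292*(1/279)) - 68604) + 14151)*93849 + 76000 = (((14042 + 292/279) - 68604) + 14151)*93849 + 76000 = ((3918010/279 - 68604) + 14151)*93849 + 76000 = (-15222506/279 + 14151)*93849 + 76000 = -11274377/279*93849 + 76000 = -352696335691/93 + 76000 = -352689267691/93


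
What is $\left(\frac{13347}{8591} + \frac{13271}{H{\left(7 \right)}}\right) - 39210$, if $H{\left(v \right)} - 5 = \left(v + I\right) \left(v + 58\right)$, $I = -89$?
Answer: $- \frac{25264588016}{644325} \approx -39211.0$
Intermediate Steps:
$H{\left(v \right)} = 5 + \left(-89 + v\right) \left(58 + v\right)$ ($H{\left(v \right)} = 5 + \left(v - 89\right) \left(v + 58\right) = 5 + \left(-89 + v\right) \left(58 + v\right)$)
$\left(\frac{13347}{8591} + \frac{13271}{H{\left(7 \right)}}\right) - 39210 = \left(\frac{13347}{8591} + \frac{13271}{-5157 + 7^{2} - 217}\right) - 39210 = \left(13347 \cdot \frac{1}{8591} + \frac{13271}{-5157 + 49 - 217}\right) - 39210 = \left(\frac{13347}{8591} + \frac{13271}{-5325}\right) - 39210 = \left(\frac{13347}{8591} + 13271 \left(- \frac{1}{5325}\right)\right) - 39210 = \left(\frac{13347}{8591} - \frac{13271}{5325}\right) - 39210 = - \frac{604766}{644325} - 39210 = - \frac{25264588016}{644325}$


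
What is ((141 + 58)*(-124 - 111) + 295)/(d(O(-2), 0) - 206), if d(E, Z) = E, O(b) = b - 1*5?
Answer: 15490/71 ≈ 218.17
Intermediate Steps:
O(b) = -5 + b (O(b) = b - 5 = -5 + b)
((141 + 58)*(-124 - 111) + 295)/(d(O(-2), 0) - 206) = ((141 + 58)*(-124 - 111) + 295)/((-5 - 2) - 206) = (199*(-235) + 295)/(-7 - 206) = (-46765 + 295)/(-213) = -46470*(-1/213) = 15490/71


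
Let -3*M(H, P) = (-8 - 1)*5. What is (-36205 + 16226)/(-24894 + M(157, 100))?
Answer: 19979/24879 ≈ 0.80305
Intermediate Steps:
M(H, P) = 15 (M(H, P) = -(-8 - 1)*5/3 = -(-3)*5 = -⅓*(-45) = 15)
(-36205 + 16226)/(-24894 + M(157, 100)) = (-36205 + 16226)/(-24894 + 15) = -19979/(-24879) = -19979*(-1/24879) = 19979/24879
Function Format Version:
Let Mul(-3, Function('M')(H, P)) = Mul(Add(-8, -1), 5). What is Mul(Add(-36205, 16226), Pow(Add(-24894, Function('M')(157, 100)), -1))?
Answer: Rational(19979, 24879) ≈ 0.80305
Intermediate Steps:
Function('M')(H, P) = 15 (Function('M')(H, P) = Mul(Rational(-1, 3), Mul(Add(-8, -1), 5)) = Mul(Rational(-1, 3), Mul(-9, 5)) = Mul(Rational(-1, 3), -45) = 15)
Mul(Add(-36205, 16226), Pow(Add(-24894, Function('M')(157, 100)), -1)) = Mul(Add(-36205, 16226), Pow(Add(-24894, 15), -1)) = Mul(-19979, Pow(-24879, -1)) = Mul(-19979, Rational(-1, 24879)) = Rational(19979, 24879)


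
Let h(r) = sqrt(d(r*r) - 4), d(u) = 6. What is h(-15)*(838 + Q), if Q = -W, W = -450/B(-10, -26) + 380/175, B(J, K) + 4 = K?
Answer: 28729*sqrt(2)/35 ≈ 1160.8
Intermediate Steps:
B(J, K) = -4 + K
W = 601/35 (W = -450/(-4 - 26) + 380/175 = -450/(-30) + 380*(1/175) = -450*(-1/30) + 76/35 = 15 + 76/35 = 601/35 ≈ 17.171)
h(r) = sqrt(2) (h(r) = sqrt(6 - 4) = sqrt(2))
Q = -601/35 (Q = -1*601/35 = -601/35 ≈ -17.171)
h(-15)*(838 + Q) = sqrt(2)*(838 - 601/35) = sqrt(2)*(28729/35) = 28729*sqrt(2)/35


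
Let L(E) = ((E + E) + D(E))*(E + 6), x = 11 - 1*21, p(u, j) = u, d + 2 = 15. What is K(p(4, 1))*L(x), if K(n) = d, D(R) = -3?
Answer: 1196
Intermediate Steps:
d = 13 (d = -2 + 15 = 13)
K(n) = 13
x = -10 (x = 11 - 21 = -10)
L(E) = (-3 + 2*E)*(6 + E) (L(E) = ((E + E) - 3)*(E + 6) = (2*E - 3)*(6 + E) = (-3 + 2*E)*(6 + E))
K(p(4, 1))*L(x) = 13*(-18 + 2*(-10)² + 9*(-10)) = 13*(-18 + 2*100 - 90) = 13*(-18 + 200 - 90) = 13*92 = 1196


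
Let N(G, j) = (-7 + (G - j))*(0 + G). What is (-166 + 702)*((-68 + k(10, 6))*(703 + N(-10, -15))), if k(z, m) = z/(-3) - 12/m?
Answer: -28418720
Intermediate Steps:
N(G, j) = G*(-7 + G - j) (N(G, j) = (-7 + G - j)*G = G*(-7 + G - j))
k(z, m) = -12/m - z/3 (k(z, m) = z*(-⅓) - 12/m = -z/3 - 12/m = -12/m - z/3)
(-166 + 702)*((-68 + k(10, 6))*(703 + N(-10, -15))) = (-166 + 702)*((-68 + (-12/6 - ⅓*10))*(703 - 10*(-7 - 10 - 1*(-15)))) = 536*((-68 + (-12*⅙ - 10/3))*(703 - 10*(-7 - 10 + 15))) = 536*((-68 + (-2 - 10/3))*(703 - 10*(-2))) = 536*((-68 - 16/3)*(703 + 20)) = 536*(-220/3*723) = 536*(-53020) = -28418720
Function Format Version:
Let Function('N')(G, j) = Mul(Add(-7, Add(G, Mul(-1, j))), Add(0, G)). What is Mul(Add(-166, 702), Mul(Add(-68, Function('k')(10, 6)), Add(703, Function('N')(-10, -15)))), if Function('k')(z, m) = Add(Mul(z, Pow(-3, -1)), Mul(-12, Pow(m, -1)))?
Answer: -28418720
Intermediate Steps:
Function('N')(G, j) = Mul(G, Add(-7, G, Mul(-1, j))) (Function('N')(G, j) = Mul(Add(-7, G, Mul(-1, j)), G) = Mul(G, Add(-7, G, Mul(-1, j))))
Function('k')(z, m) = Add(Mul(-12, Pow(m, -1)), Mul(Rational(-1, 3), z)) (Function('k')(z, m) = Add(Mul(z, Rational(-1, 3)), Mul(-12, Pow(m, -1))) = Add(Mul(Rational(-1, 3), z), Mul(-12, Pow(m, -1))) = Add(Mul(-12, Pow(m, -1)), Mul(Rational(-1, 3), z)))
Mul(Add(-166, 702), Mul(Add(-68, Function('k')(10, 6)), Add(703, Function('N')(-10, -15)))) = Mul(Add(-166, 702), Mul(Add(-68, Add(Mul(-12, Pow(6, -1)), Mul(Rational(-1, 3), 10))), Add(703, Mul(-10, Add(-7, -10, Mul(-1, -15)))))) = Mul(536, Mul(Add(-68, Add(Mul(-12, Rational(1, 6)), Rational(-10, 3))), Add(703, Mul(-10, Add(-7, -10, 15))))) = Mul(536, Mul(Add(-68, Add(-2, Rational(-10, 3))), Add(703, Mul(-10, -2)))) = Mul(536, Mul(Add(-68, Rational(-16, 3)), Add(703, 20))) = Mul(536, Mul(Rational(-220, 3), 723)) = Mul(536, -53020) = -28418720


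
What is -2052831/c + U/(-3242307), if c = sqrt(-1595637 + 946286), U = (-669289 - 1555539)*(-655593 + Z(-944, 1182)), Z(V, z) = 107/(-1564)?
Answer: -570305489748713/1267742037 + 2052831*I*sqrt(649351)/649351 ≈ -4.4986e+5 + 2547.5*I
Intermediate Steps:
Z(V, z) = -107/1564 (Z(V, z) = 107*(-1/1564) = -107/1564)
U = 570305489748713/391 (U = (-669289 - 1555539)*(-655593 - 107/1564) = -2224828*(-1025347559/1564) = 570305489748713/391 ≈ 1.4586e+12)
c = I*sqrt(649351) (c = sqrt(-649351) = I*sqrt(649351) ≈ 805.82*I)
-2052831/c + U/(-3242307) = -2052831*(-I*sqrt(649351)/649351) + (570305489748713/391)/(-3242307) = -(-2052831)*I*sqrt(649351)/649351 + (570305489748713/391)*(-1/3242307) = 2052831*I*sqrt(649351)/649351 - 570305489748713/1267742037 = -570305489748713/1267742037 + 2052831*I*sqrt(649351)/649351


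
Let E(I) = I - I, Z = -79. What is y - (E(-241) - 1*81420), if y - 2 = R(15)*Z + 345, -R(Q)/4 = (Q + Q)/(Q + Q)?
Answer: 82083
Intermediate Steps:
E(I) = 0
R(Q) = -4 (R(Q) = -4*(Q + Q)/(Q + Q) = -4*2*Q/(2*Q) = -4*2*Q*1/(2*Q) = -4*1 = -4)
y = 663 (y = 2 + (-4*(-79) + 345) = 2 + (316 + 345) = 2 + 661 = 663)
y - (E(-241) - 1*81420) = 663 - (0 - 1*81420) = 663 - (0 - 81420) = 663 - 1*(-81420) = 663 + 81420 = 82083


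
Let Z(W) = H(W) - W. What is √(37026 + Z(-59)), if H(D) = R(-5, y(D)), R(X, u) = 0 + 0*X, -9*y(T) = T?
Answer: √37085 ≈ 192.57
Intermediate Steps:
y(T) = -T/9
R(X, u) = 0 (R(X, u) = 0 + 0 = 0)
H(D) = 0
Z(W) = -W (Z(W) = 0 - W = -W)
√(37026 + Z(-59)) = √(37026 - 1*(-59)) = √(37026 + 59) = √37085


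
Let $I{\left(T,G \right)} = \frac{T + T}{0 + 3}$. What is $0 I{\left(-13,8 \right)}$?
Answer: $0$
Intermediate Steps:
$I{\left(T,G \right)} = \frac{2 T}{3}$
$0 I{\left(-13,8 \right)} = 0 \cdot \frac{2}{3} \left(-13\right) = 0 \left(- \frac{26}{3}\right) = 0$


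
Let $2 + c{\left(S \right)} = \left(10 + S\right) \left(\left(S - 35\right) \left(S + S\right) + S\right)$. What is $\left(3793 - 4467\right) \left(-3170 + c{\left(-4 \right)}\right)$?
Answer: $892376$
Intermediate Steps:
$c{\left(S \right)} = -2 + \left(10 + S\right) \left(S + 2 S \left(-35 + S\right)\right)$ ($c{\left(S \right)} = -2 + \left(10 + S\right) \left(\left(S - 35\right) \left(S + S\right) + S\right) = -2 + \left(10 + S\right) \left(\left(-35 + S\right) 2 S + S\right) = -2 + \left(10 + S\right) \left(2 S \left(-35 + S\right) + S\right) = -2 + \left(10 + S\right) \left(S + 2 S \left(-35 + S\right)\right)$)
$\left(3793 - 4467\right) \left(-3170 + c{\left(-4 \right)}\right) = \left(3793 - 4467\right) \left(-3170 - \left(-2758 + 128 + 784\right)\right) = - 674 \left(-3170 + \left(-2 + 2760 - 784 + 2 \left(-64\right)\right)\right) = - 674 \left(-3170 - -1846\right) = - 674 \left(-3170 + 1846\right) = \left(-674\right) \left(-1324\right) = 892376$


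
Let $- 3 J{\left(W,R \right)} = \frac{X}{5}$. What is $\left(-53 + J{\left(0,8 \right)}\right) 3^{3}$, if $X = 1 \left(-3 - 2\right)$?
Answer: $-1422$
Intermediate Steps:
$X = -5$ ($X = 1 \left(-5\right) = -5$)
$J{\left(W,R \right)} = \frac{1}{3}$ ($J{\left(W,R \right)} = - \frac{\left(-5\right) \frac{1}{5}}{3} = \left(- \frac{1}{3}\right) \left(-1\right) = \frac{1}{3}$)
$\left(-53 + J{\left(0,8 \right)}\right) 3^{3} = \left(-53 + \frac{1}{3}\right) 3^{3} = \left(- \frac{158}{3}\right) 27 = -1422$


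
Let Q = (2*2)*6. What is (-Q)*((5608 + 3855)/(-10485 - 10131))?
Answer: 9463/859 ≈ 11.016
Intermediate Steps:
Q = 24 (Q = 4*6 = 24)
(-Q)*((5608 + 3855)/(-10485 - 10131)) = (-1*24)*((5608 + 3855)/(-10485 - 10131)) = -227112/(-20616) = -227112*(-1)/20616 = -24*(-9463/20616) = 9463/859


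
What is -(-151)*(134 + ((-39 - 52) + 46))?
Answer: 13439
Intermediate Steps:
-(-151)*(134 + ((-39 - 52) + 46)) = -(-151)*(134 + (-91 + 46)) = -(-151)*(134 - 45) = -(-151)*89 = -1*(-13439) = 13439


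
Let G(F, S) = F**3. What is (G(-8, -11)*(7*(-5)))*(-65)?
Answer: -1164800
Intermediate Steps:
(G(-8, -11)*(7*(-5)))*(-65) = ((-8)**3*(7*(-5)))*(-65) = -512*(-35)*(-65) = 17920*(-65) = -1164800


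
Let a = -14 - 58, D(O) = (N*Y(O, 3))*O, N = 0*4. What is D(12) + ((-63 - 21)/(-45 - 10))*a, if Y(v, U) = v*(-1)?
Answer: -6048/55 ≈ -109.96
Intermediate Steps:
N = 0
Y(v, U) = -v
D(O) = 0 (D(O) = (0*(-O))*O = 0*O = 0)
a = -72
D(12) + ((-63 - 21)/(-45 - 10))*a = 0 + ((-63 - 21)/(-45 - 10))*(-72) = 0 - 84/(-55)*(-72) = 0 - 84*(-1/55)*(-72) = 0 + (84/55)*(-72) = 0 - 6048/55 = -6048/55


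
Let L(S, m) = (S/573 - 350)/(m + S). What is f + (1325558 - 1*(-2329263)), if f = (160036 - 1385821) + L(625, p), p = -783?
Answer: 219910545149/90534 ≈ 2.4290e+6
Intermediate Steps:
L(S, m) = (-350 + S/573)/(S + m) (L(S, m) = (S*(1/573) - 350)/(S + m) = (S/573 - 350)/(S + m) = (-350 + S/573)/(S + m))
f = -110975019265/90534 (f = (160036 - 1385821) + (-350 + (1/573)*625)/(625 - 783) = -1225785 + (-350 + 625/573)/(-158) = -1225785 - 1/158*(-199925/573) = -1225785 + 199925/90534 = -110975019265/90534 ≈ -1.2258e+6)
f + (1325558 - 1*(-2329263)) = -110975019265/90534 + (1325558 - 1*(-2329263)) = -110975019265/90534 + (1325558 + 2329263) = -110975019265/90534 + 3654821 = 219910545149/90534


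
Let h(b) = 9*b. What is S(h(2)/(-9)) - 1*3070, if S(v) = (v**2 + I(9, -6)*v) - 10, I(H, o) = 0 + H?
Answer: -3094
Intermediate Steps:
I(H, o) = H
S(v) = -10 + v**2 + 9*v (S(v) = (v**2 + 9*v) - 10 = -10 + v**2 + 9*v)
S(h(2)/(-9)) - 1*3070 = (-10 + ((9*2)/(-9))**2 + 9*((9*2)/(-9))) - 1*3070 = (-10 + (18*(-1/9))**2 + 9*(18*(-1/9))) - 3070 = (-10 + (-2)**2 + 9*(-2)) - 3070 = (-10 + 4 - 18) - 3070 = -24 - 3070 = -3094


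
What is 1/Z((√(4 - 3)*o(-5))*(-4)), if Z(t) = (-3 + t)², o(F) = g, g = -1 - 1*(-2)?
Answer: 1/49 ≈ 0.020408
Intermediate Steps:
g = 1 (g = -1 + 2 = 1)
o(F) = 1
1/Z((√(4 - 3)*o(-5))*(-4)) = 1/((-3 + (√(4 - 3)*1)*(-4))²) = 1/((-3 + (√1*1)*(-4))²) = 1/((-3 + (1*1)*(-4))²) = 1/((-3 + 1*(-4))²) = 1/((-3 - 4)²) = 1/((-7)²) = 1/49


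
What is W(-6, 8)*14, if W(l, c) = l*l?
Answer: 504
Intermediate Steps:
W(l, c) = l²
W(-6, 8)*14 = (-6)²*14 = 36*14 = 504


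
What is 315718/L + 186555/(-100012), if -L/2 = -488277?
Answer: -75302721427/48833559324 ≈ -1.5420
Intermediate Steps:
L = 976554 (L = -2*(-488277) = 976554)
315718/L + 186555/(-100012) = 315718/976554 + 186555/(-100012) = 315718*(1/976554) + 186555*(-1/100012) = 157859/488277 - 186555/100012 = -75302721427/48833559324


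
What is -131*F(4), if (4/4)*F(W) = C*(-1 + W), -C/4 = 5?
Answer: 7860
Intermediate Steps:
C = -20 (C = -4*5 = -20)
F(W) = 20 - 20*W (F(W) = -20*(-1 + W) = 20 - 20*W)
-131*F(4) = -131*(20 - 20*4) = -131*(20 - 80) = -131*(-60) = 7860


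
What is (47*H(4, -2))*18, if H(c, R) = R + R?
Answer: -3384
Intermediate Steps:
H(c, R) = 2*R
(47*H(4, -2))*18 = (47*(2*(-2)))*18 = (47*(-4))*18 = -188*18 = -3384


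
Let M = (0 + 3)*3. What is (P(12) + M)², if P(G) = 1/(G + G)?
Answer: 47089/576 ≈ 81.752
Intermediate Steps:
P(G) = 1/(2*G)
M = 9 (M = 3*3 = 9)
(P(12) + M)² = ((½)/12 + 9)² = ((½)*(1/12) + 9)² = (1/24 + 9)² = (217/24)² = 47089/576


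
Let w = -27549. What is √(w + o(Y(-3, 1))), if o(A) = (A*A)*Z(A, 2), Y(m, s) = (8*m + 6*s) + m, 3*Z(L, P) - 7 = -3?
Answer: I*√26961 ≈ 164.2*I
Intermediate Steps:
Z(L, P) = 4/3 (Z(L, P) = 7/3 + (⅓)*(-3) = 7/3 - 1 = 4/3)
Y(m, s) = 6*s + 9*m (Y(m, s) = (6*s + 8*m) + m = 6*s + 9*m)
o(A) = 4*A²/3 (o(A) = (A*A)*(4/3) = A²*(4/3) = 4*A²/3)
√(w + o(Y(-3, 1))) = √(-27549 + 4*(6*1 + 9*(-3))²/3) = √(-27549 + 4*(6 - 27)²/3) = √(-27549 + (4/3)*(-21)²) = √(-27549 + (4/3)*441) = √(-27549 + 588) = √(-26961) = I*√26961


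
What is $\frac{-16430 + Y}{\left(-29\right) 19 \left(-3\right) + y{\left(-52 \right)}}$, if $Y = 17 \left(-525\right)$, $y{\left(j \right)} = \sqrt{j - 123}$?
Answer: $- \frac{41911815}{2732584} + \frac{126775 i \sqrt{7}}{2732584} \approx -15.338 + 0.12275 i$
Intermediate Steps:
$y{\left(j \right)} = \sqrt{-123 + j}$
$Y = -8925$
$\frac{-16430 + Y}{\left(-29\right) 19 \left(-3\right) + y{\left(-52 \right)}} = \frac{-16430 - 8925}{\left(-29\right) 19 \left(-3\right) + \sqrt{-123 - 52}} = - \frac{25355}{\left(-551\right) \left(-3\right) + \sqrt{-175}} = - \frac{25355}{1653 + 5 i \sqrt{7}}$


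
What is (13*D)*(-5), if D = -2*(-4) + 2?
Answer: -650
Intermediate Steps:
D = 10 (D = 8 + 2 = 10)
(13*D)*(-5) = (13*10)*(-5) = 130*(-5) = -650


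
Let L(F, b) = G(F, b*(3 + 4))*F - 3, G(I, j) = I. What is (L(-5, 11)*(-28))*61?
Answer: -37576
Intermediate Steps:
L(F, b) = -3 + F² (L(F, b) = F*F - 3 = F² - 3 = -3 + F²)
(L(-5, 11)*(-28))*61 = ((-3 + (-5)²)*(-28))*61 = ((-3 + 25)*(-28))*61 = (22*(-28))*61 = -616*61 = -37576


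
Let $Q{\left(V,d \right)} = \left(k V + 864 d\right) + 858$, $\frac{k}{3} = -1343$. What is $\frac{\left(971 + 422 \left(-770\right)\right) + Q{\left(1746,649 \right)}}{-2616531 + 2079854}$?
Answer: $\frac{6797009}{536677} \approx 12.665$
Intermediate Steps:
$k = -4029$ ($k = 3 \left(-1343\right) = -4029$)
$Q{\left(V,d \right)} = 858 - 4029 V + 864 d$ ($Q{\left(V,d \right)} = \left(- 4029 V + 864 d\right) + 858 = 858 - 4029 V + 864 d$)
$\frac{\left(971 + 422 \left(-770\right)\right) + Q{\left(1746,649 \right)}}{-2616531 + 2079854} = \frac{\left(971 + 422 \left(-770\right)\right) + \left(858 - 7034634 + 864 \cdot 649\right)}{-2616531 + 2079854} = \frac{\left(971 - 324940\right) + \left(858 - 7034634 + 560736\right)}{-536677} = \left(-323969 - 6473040\right) \left(- \frac{1}{536677}\right) = \left(-6797009\right) \left(- \frac{1}{536677}\right) = \frac{6797009}{536677}$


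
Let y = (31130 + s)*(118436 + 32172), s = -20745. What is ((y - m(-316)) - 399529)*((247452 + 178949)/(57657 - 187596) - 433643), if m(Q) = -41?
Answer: -88108690950586185376/129939 ≈ -6.7808e+14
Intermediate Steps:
y = 1564064080 (y = (31130 - 20745)*(118436 + 32172) = 10385*150608 = 1564064080)
((y - m(-316)) - 399529)*((247452 + 178949)/(57657 - 187596) - 433643) = ((1564064080 - 1*(-41)) - 399529)*((247452 + 178949)/(57657 - 187596) - 433643) = ((1564064080 + 41) - 399529)*(426401/(-129939) - 433643) = (1564064121 - 399529)*(426401*(-1/129939) - 433643) = 1563664592*(-426401/129939 - 433643) = 1563664592*(-56347564178/129939) = -88108690950586185376/129939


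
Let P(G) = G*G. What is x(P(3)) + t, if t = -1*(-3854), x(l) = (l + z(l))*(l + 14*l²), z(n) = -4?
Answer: 9569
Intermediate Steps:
P(G) = G²
x(l) = (-4 + l)*(l + 14*l²) (x(l) = (l - 4)*(l + 14*l²) = (-4 + l)*(l + 14*l²))
t = 3854
x(P(3)) + t = 3²*(-4 - 55*3² + 14*(3²)²) + 3854 = 9*(-4 - 55*9 + 14*9²) + 3854 = 9*(-4 - 495 + 14*81) + 3854 = 9*(-4 - 495 + 1134) + 3854 = 9*635 + 3854 = 5715 + 3854 = 9569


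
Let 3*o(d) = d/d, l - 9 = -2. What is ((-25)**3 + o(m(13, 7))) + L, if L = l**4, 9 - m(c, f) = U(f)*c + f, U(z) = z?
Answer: -39671/3 ≈ -13224.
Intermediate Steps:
l = 7 (l = 9 - 2 = 7)
m(c, f) = 9 - f - c*f (m(c, f) = 9 - (f*c + f) = 9 - (c*f + f) = 9 - (f + c*f) = 9 + (-f - c*f) = 9 - f - c*f)
o(d) = 1/3 (o(d) = (d/d)/3 = (1/3)*1 = 1/3)
L = 2401 (L = 7**4 = 2401)
((-25)**3 + o(m(13, 7))) + L = ((-25)**3 + 1/3) + 2401 = (-15625 + 1/3) + 2401 = -46874/3 + 2401 = -39671/3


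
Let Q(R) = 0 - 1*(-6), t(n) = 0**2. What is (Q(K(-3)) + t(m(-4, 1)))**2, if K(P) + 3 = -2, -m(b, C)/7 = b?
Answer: 36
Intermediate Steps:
m(b, C) = -7*b
t(n) = 0
K(P) = -5 (K(P) = -3 - 2 = -5)
Q(R) = 6 (Q(R) = 0 + 6 = 6)
(Q(K(-3)) + t(m(-4, 1)))**2 = (6 + 0)**2 = 6**2 = 36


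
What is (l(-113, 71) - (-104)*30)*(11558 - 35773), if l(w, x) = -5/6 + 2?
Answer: -453474305/6 ≈ -7.5579e+7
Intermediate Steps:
l(w, x) = 7/6 (l(w, x) = -5*1/6 + 2 = -5/6 + 2 = 7/6)
(l(-113, 71) - (-104)*30)*(11558 - 35773) = (7/6 - (-104)*30)*(11558 - 35773) = (7/6 - 1*(-3120))*(-24215) = (7/6 + 3120)*(-24215) = (18727/6)*(-24215) = -453474305/6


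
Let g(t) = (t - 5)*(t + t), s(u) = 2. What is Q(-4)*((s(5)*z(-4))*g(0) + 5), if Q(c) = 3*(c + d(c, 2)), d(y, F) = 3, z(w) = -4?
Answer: -15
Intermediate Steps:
g(t) = 2*t*(-5 + t) (g(t) = (-5 + t)*(2*t) = 2*t*(-5 + t))
Q(c) = 9 + 3*c (Q(c) = 3*(c + 3) = 3*(3 + c) = 9 + 3*c)
Q(-4)*((s(5)*z(-4))*g(0) + 5) = (9 + 3*(-4))*((2*(-4))*(2*0*(-5 + 0)) + 5) = (9 - 12)*(-16*0*(-5) + 5) = -3*(-8*0 + 5) = -3*(0 + 5) = -3*5 = -15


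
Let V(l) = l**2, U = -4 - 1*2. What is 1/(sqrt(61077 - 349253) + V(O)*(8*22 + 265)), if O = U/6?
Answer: 63/68951 - 4*I*sqrt(18011)/482657 ≈ 0.00091369 - 0.0011122*I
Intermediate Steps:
U = -6 (U = -4 - 2 = -6)
O = -1 (O = -6/6 = -6*1/6 = -1)
1/(sqrt(61077 - 349253) + V(O)*(8*22 + 265)) = 1/(sqrt(61077 - 349253) + (-1)**2*(8*22 + 265)) = 1/(sqrt(-288176) + 1*(176 + 265)) = 1/(4*I*sqrt(18011) + 1*441) = 1/(4*I*sqrt(18011) + 441) = 1/(441 + 4*I*sqrt(18011))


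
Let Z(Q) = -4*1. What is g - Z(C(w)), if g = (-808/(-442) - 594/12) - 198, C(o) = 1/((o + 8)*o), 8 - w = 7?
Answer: -106819/442 ≈ -241.67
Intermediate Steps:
w = 1 (w = 8 - 1*7 = 8 - 7 = 1)
C(o) = 1/(o*(8 + o)) (C(o) = 1/((8 + o)*o) = 1/(o*(8 + o)))
g = -108587/442 (g = (-808*(-1/442) - 594*1/12) - 198 = (404/221 - 99/2) - 198 = -21071/442 - 198 = -108587/442 ≈ -245.67)
Z(Q) = -4
g - Z(C(w)) = -108587/442 - 1*(-4) = -108587/442 + 4 = -106819/442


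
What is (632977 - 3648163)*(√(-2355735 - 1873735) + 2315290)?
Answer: -6981029993940 - 3015186*I*√4229470 ≈ -6.981e+12 - 6.2009e+9*I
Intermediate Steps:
(632977 - 3648163)*(√(-2355735 - 1873735) + 2315290) = -3015186*(√(-4229470) + 2315290) = -3015186*(I*√4229470 + 2315290) = -3015186*(2315290 + I*√4229470) = -6981029993940 - 3015186*I*√4229470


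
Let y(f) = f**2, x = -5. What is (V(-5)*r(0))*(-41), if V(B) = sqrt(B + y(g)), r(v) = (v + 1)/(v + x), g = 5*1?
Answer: 82*sqrt(5)/5 ≈ 36.672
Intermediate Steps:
g = 5
r(v) = (1 + v)/(-5 + v) (r(v) = (v + 1)/(v - 5) = (1 + v)/(-5 + v))
V(B) = sqrt(25 + B) (V(B) = sqrt(B + 5**2) = sqrt(B + 25) = sqrt(25 + B))
(V(-5)*r(0))*(-41) = (sqrt(25 - 5)*((1 + 0)/(-5 + 0)))*(-41) = (sqrt(20)*(1/(-5)))*(-41) = ((2*sqrt(5))*(-1/5*1))*(-41) = ((2*sqrt(5))*(-1/5))*(-41) = -2*sqrt(5)/5*(-41) = 82*sqrt(5)/5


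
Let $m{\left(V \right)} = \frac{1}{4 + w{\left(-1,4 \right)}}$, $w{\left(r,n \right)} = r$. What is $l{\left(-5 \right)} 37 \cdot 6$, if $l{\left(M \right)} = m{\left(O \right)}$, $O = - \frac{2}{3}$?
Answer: $74$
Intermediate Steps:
$O = - \frac{2}{3}$ ($O = \left(-2\right) \frac{1}{3} = - \frac{2}{3} \approx -0.66667$)
$m{\left(V \right)} = \frac{1}{3}$ ($m{\left(V \right)} = \frac{1}{4 - 1} = \frac{1}{3}$)
$l{\left(M \right)} = \frac{1}{3}$
$l{\left(-5 \right)} 37 \cdot 6 = \frac{1}{3} \cdot 37 \cdot 6 = \frac{37}{3} \cdot 6 = 74$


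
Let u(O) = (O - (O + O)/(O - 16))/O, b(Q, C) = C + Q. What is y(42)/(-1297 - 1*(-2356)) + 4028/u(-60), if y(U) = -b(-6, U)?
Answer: 54031124/13767 ≈ 3924.7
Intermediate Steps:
u(O) = (O - 2*O/(-16 + O))/O
y(U) = 6 - U (y(U) = -(U - 6) = -(-6 + U) = 6 - U)
y(42)/(-1297 - 1*(-2356)) + 4028/u(-60) = (6 - 1*42)/(-1297 - 1*(-2356)) + 4028/(((-18 - 60)/(-16 - 60))) = (6 - 42)/(-1297 + 2356) + 4028/((-78/(-76))) = -36/1059 + 4028/((-1/76*(-78))) = -36*1/1059 + 4028/(39/38) = -12/353 + 4028*(38/39) = -12/353 + 153064/39 = 54031124/13767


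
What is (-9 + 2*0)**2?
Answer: 81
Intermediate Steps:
(-9 + 2*0)**2 = (-9 + 0)**2 = (-9)**2 = 81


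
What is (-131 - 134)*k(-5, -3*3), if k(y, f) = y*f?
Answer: -11925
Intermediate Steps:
k(y, f) = f*y
(-131 - 134)*k(-5, -3*3) = (-131 - 134)*(-3*3*(-5)) = -(-2385)*(-5) = -265*45 = -11925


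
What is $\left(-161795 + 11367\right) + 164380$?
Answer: $13952$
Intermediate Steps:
$\left(-161795 + 11367\right) + 164380 = -150428 + 164380 = 13952$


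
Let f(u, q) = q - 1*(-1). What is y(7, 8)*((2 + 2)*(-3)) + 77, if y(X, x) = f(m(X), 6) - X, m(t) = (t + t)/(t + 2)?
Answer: 77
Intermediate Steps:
m(t) = 2*t/(2 + t) (m(t) = (2*t)/(2 + t) = 2*t/(2 + t))
f(u, q) = 1 + q (f(u, q) = q + 1 = 1 + q)
y(X, x) = 7 - X (y(X, x) = (1 + 6) - X = 7 - X)
y(7, 8)*((2 + 2)*(-3)) + 77 = (7 - 1*7)*((2 + 2)*(-3)) + 77 = (7 - 7)*(4*(-3)) + 77 = 0*(-12) + 77 = 0 + 77 = 77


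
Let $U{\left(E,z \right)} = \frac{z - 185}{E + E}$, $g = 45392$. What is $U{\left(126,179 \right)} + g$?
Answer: $\frac{1906463}{42} \approx 45392.0$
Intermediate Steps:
$U{\left(E,z \right)} = \frac{-185 + z}{2 E}$
$U{\left(126,179 \right)} + g = \frac{-185 + 179}{2 \cdot 126} + 45392 = \frac{1}{2} \cdot \frac{1}{126} \left(-6\right) + 45392 = - \frac{1}{42} + 45392 = \frac{1906463}{42}$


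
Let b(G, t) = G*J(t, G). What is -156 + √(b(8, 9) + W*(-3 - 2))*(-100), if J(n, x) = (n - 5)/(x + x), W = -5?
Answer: -156 - 300*√3 ≈ -675.62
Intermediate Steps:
J(n, x) = (-5 + n)/(2*x) (J(n, x) = (-5 + n)/((2*x)) = (-5 + n)*(1/(2*x)) = (-5 + n)/(2*x))
b(G, t) = -5/2 + t/2 (b(G, t) = G*((-5 + t)/(2*G)) = -5/2 + t/2)
-156 + √(b(8, 9) + W*(-3 - 2))*(-100) = -156 + √((-5/2 + (½)*9) - 5*(-3 - 2))*(-100) = -156 + √((-5/2 + 9/2) - 5*(-5))*(-100) = -156 + √(2 + 25)*(-100) = -156 + √27*(-100) = -156 + (3*√3)*(-100) = -156 - 300*√3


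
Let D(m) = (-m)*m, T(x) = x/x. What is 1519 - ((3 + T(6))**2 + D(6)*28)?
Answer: 2511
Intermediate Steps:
T(x) = 1
D(m) = -m**2
1519 - ((3 + T(6))**2 + D(6)*28) = 1519 - ((3 + 1)**2 - 1*6**2*28) = 1519 - (4**2 - 1*36*28) = 1519 - (16 - 36*28) = 1519 - (16 - 1008) = 1519 - 1*(-992) = 1519 + 992 = 2511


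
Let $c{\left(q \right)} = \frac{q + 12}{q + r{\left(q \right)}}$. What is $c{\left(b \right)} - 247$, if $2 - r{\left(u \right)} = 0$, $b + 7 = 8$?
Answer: $- \frac{728}{3} \approx -242.67$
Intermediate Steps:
$b = 1$ ($b = -7 + 8 = 1$)
$r{\left(u \right)} = 2$ ($r{\left(u \right)} = 2 - 0 = 2 + 0 = 2$)
$c{\left(q \right)} = \frac{12 + q}{2 + q}$ ($c{\left(q \right)} = \frac{q + 12}{q + 2} = \frac{12 + q}{2 + q}$)
$c{\left(b \right)} - 247 = \frac{12 + 1}{2 + 1} - 247 = \frac{1}{3} \cdot 13 - 247 = \frac{13}{3} - 247 = - \frac{728}{3}$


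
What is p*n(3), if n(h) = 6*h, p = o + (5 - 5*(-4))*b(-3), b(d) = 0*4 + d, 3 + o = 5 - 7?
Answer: -1440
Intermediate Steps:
o = -5 (o = -3 + (5 - 7) = -3 - 2 = -5)
b(d) = d (b(d) = 0 + d = d)
p = -80 (p = -5 + (5 - 5*(-4))*(-3) = -5 + (5 + 20)*(-3) = -5 + 25*(-3) = -5 - 75 = -80)
p*n(3) = -480*3 = -80*18 = -1440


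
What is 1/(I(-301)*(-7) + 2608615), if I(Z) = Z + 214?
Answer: 1/2609224 ≈ 3.8326e-7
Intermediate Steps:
I(Z) = 214 + Z
1/(I(-301)*(-7) + 2608615) = 1/((214 - 301)*(-7) + 2608615) = 1/(-87*(-7) + 2608615) = 1/(609 + 2608615) = 1/2609224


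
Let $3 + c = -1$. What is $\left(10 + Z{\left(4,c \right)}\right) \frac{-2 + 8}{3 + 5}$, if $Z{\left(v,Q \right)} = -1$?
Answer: $\frac{27}{4} \approx 6.75$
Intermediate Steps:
$c = -4$ ($c = -3 - 1 = -4$)
$\left(10 + Z{\left(4,c \right)}\right) \frac{-2 + 8}{3 + 5} = \left(10 - 1\right) \frac{-2 + 8}{3 + 5} = 9 \cdot \frac{6}{8} = 9 \cdot 6 \cdot \frac{1}{8} = 9 \cdot \frac{3}{4} = \frac{27}{4}$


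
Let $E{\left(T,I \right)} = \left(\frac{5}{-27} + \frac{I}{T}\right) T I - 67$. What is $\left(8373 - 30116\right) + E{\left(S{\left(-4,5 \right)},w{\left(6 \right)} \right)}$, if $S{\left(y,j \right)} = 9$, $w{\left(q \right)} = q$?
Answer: $-21784$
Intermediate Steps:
$E{\left(T,I \right)} = -67 + I T \left(- \frac{5}{27} + \frac{I}{T}\right)$ ($E{\left(T,I \right)} = \left(5 \left(- \frac{1}{27}\right) + \frac{I}{T}\right) T I - 67 = \left(- \frac{5}{27} + \frac{I}{T}\right) T I - 67 = T \left(- \frac{5}{27} + \frac{I}{T}\right) I - 67 = I T \left(- \frac{5}{27} + \frac{I}{T}\right) - 67 = -67 + I T \left(- \frac{5}{27} + \frac{I}{T}\right)$)
$\left(8373 - 30116\right) + E{\left(S{\left(-4,5 \right)},w{\left(6 \right)} \right)} = \left(8373 - 30116\right) - \left(67 - 36 + 10\right) = -21743 - 41 = -21784$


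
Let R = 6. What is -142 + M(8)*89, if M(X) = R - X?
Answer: -320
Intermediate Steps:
M(X) = 6 - X
-142 + M(8)*89 = -142 + (6 - 1*8)*89 = -142 + (6 - 8)*89 = -142 - 2*89 = -142 - 178 = -320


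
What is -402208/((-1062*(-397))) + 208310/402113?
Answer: -36953326582/84768235191 ≈ -0.43593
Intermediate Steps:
-402208/((-1062*(-397))) + 208310/402113 = -402208/421614 + 208310*(1/402113) = -402208*1/421614 + 208310/402113 = -201104/210807 + 208310/402113 = -36953326582/84768235191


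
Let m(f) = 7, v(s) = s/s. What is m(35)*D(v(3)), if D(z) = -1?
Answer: -7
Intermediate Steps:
v(s) = 1
m(35)*D(v(3)) = 7*(-1) = -7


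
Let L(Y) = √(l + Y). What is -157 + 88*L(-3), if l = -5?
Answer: -157 + 176*I*√2 ≈ -157.0 + 248.9*I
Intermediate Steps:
L(Y) = √(-5 + Y)
-157 + 88*L(-3) = -157 + 88*√(-5 - 3) = -157 + 88*√(-8) = -157 + 88*(2*I*√2) = -157 + 176*I*√2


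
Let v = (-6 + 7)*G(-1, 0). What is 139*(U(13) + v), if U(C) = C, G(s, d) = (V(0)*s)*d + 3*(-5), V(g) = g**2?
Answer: -278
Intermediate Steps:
G(s, d) = -15 (G(s, d) = (0**2*s)*d + 3*(-5) = (0*s)*d - 15 = 0*d - 15 = 0 - 15 = -15)
v = -15 (v = (-6 + 7)*(-15) = 1*(-15) = -15)
139*(U(13) + v) = 139*(13 - 15) = 139*(-2) = -278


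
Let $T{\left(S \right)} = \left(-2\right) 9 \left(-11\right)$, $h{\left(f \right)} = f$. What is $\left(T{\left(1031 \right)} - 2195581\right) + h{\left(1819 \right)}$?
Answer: $-2193564$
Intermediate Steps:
$T{\left(S \right)} = 198$ ($T{\left(S \right)} = \left(-18\right) \left(-11\right) = 198$)
$\left(T{\left(1031 \right)} - 2195581\right) + h{\left(1819 \right)} = \left(198 - 2195581\right) + 1819 = -2195383 + 1819 = -2193564$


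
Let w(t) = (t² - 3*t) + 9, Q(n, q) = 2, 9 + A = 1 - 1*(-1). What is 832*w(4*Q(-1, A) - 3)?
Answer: 15808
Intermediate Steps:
A = -7 (A = -9 + (1 - 1*(-1)) = -9 + (1 + 1) = -9 + 2 = -7)
w(t) = 9 + t² - 3*t
832*w(4*Q(-1, A) - 3) = 832*(9 + (4*2 - 3)² - 3*(4*2 - 3)) = 832*(9 + (8 - 3)² - 3*(8 - 3)) = 832*(9 + 5² - 3*5) = 832*(9 + 25 - 15) = 832*19 = 15808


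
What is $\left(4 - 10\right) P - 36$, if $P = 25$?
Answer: $-186$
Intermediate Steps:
$\left(4 - 10\right) P - 36 = \left(4 - 10\right) 25 - 36 = \left(-6\right) 25 - 36 = -150 - 36 = -186$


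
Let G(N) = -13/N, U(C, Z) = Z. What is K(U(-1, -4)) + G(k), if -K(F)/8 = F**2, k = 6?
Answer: -781/6 ≈ -130.17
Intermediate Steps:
K(F) = -8*F**2
K(U(-1, -4)) + G(k) = -8*(-4)**2 - 13/6 = -8*16 - 13*1/6 = -128 - 13/6 = -781/6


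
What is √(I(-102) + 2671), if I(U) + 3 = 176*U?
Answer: 2*I*√3821 ≈ 123.63*I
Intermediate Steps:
I(U) = -3 + 176*U
√(I(-102) + 2671) = √((-3 + 176*(-102)) + 2671) = √((-3 - 17952) + 2671) = √(-17955 + 2671) = √(-15284) = 2*I*√3821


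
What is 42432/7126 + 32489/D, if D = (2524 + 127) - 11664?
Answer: 75461501/32113319 ≈ 2.3498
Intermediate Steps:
D = -9013 (D = 2651 - 11664 = -9013)
42432/7126 + 32489/D = 42432/7126 + 32489/(-9013) = 42432*(1/7126) + 32489*(-1/9013) = 21216/3563 - 32489/9013 = 75461501/32113319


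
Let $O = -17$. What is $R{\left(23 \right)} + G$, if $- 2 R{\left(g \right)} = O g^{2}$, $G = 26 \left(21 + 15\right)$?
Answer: $\frac{10865}{2} \approx 5432.5$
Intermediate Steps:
$G = 936$ ($G = 26 \cdot 36 = 936$)
$R{\left(g \right)} = \frac{17 g^{2}}{2}$ ($R{\left(g \right)} = - \frac{\left(-17\right) g^{2}}{2} = \frac{17 g^{2}}{2}$)
$R{\left(23 \right)} + G = \frac{17 \cdot 23^{2}}{2} + 936 = \frac{17}{2} \cdot 529 + 936 = \frac{8993}{2} + 936 = \frac{10865}{2}$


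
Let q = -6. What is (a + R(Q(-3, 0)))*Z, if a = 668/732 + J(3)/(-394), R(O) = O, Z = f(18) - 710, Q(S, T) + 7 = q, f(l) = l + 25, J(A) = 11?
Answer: 582651847/72102 ≈ 8080.9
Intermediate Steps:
f(l) = 25 + l
Q(S, T) = -13 (Q(S, T) = -7 - 6 = -13)
Z = -667 (Z = (25 + 18) - 710 = 43 - 710 = -667)
a = 63785/72102 (a = 668/732 + 11/(-394) = 668*(1/732) + 11*(-1/394) = 167/183 - 11/394 = 63785/72102 ≈ 0.88465)
(a + R(Q(-3, 0)))*Z = (63785/72102 - 13)*(-667) = -873541/72102*(-667) = 582651847/72102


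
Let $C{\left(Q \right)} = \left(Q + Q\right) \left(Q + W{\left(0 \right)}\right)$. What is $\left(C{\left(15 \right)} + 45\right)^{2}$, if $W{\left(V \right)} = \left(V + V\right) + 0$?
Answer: $245025$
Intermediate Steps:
$W{\left(V \right)} = 2 V$ ($W{\left(V \right)} = 2 V + 0 = 2 V$)
$C{\left(Q \right)} = 2 Q^{2}$ ($C{\left(Q \right)} = \left(Q + Q\right) \left(Q + 2 \cdot 0\right) = 2 Q \left(Q + 0\right) = 2 Q Q = 2 Q^{2}$)
$\left(C{\left(15 \right)} + 45\right)^{2} = \left(2 \cdot 15^{2} + 45\right)^{2} = \left(2 \cdot 225 + 45\right)^{2} = \left(450 + 45\right)^{2} = 495^{2} = 245025$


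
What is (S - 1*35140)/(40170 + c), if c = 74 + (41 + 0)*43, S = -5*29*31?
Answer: -39635/42007 ≈ -0.94353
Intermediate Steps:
S = -4495 (S = -145*31 = -4495)
c = 1837 (c = 74 + 41*43 = 74 + 1763 = 1837)
(S - 1*35140)/(40170 + c) = (-4495 - 1*35140)/(40170 + 1837) = (-4495 - 35140)/42007 = -39635*1/42007 = -39635/42007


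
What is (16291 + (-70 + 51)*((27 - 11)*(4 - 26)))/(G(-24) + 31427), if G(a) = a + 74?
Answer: 22979/31477 ≈ 0.73003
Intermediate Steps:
G(a) = 74 + a
(16291 + (-70 + 51)*((27 - 11)*(4 - 26)))/(G(-24) + 31427) = (16291 + (-70 + 51)*((27 - 11)*(4 - 26)))/((74 - 24) + 31427) = (16291 - 304*(-22))/(50 + 31427) = (16291 - 19*(-352))/31477 = (16291 + 6688)*(1/31477) = 22979*(1/31477) = 22979/31477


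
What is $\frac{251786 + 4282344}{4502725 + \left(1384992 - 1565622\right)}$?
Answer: $\frac{906826}{864419} \approx 1.0491$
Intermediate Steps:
$\frac{251786 + 4282344}{4502725 + \left(1384992 - 1565622\right)} = \frac{4534130}{4502725 + \left(1384992 - 1565622\right)} = \frac{4534130}{4502725 - 180630} = \frac{4534130}{4322095} = 4534130 \cdot \frac{1}{4322095} = \frac{906826}{864419}$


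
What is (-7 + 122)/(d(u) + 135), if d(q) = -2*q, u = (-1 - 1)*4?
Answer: 115/151 ≈ 0.76159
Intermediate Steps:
u = -8 (u = -2*4 = -8)
(-7 + 122)/(d(u) + 135) = (-7 + 122)/(-2*(-8) + 135) = 115/(16 + 135) = 115/151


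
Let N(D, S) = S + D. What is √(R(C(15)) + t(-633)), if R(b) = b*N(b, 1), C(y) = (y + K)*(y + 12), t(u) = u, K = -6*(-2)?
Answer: √531537 ≈ 729.07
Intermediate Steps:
N(D, S) = D + S
K = 12
C(y) = (12 + y)² (C(y) = (y + 12)*(y + 12) = (12 + y)*(12 + y) = (12 + y)²)
R(b) = b*(1 + b) (R(b) = b*(b + 1) = b*(1 + b))
√(R(C(15)) + t(-633)) = √((144 + 15² + 24*15)*(1 + (144 + 15² + 24*15)) - 633) = √((144 + 225 + 360)*(1 + (144 + 225 + 360)) - 633) = √(729*(1 + 729) - 633) = √(729*730 - 633) = √(532170 - 633) = √531537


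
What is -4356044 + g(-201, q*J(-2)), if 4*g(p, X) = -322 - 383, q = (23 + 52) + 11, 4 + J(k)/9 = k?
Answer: -17424881/4 ≈ -4.3562e+6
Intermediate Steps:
J(k) = -36 + 9*k
q = 86 (q = 75 + 11 = 86)
g(p, X) = -705/4 (g(p, X) = (-322 - 383)/4 = (¼)*(-705) = -705/4)
-4356044 + g(-201, q*J(-2)) = -4356044 - 705/4 = -17424881/4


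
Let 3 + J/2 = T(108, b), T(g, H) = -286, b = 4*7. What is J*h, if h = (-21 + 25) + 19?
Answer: -13294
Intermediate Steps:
b = 28
J = -578 (J = -6 + 2*(-286) = -6 - 572 = -578)
h = 23 (h = 4 + 19 = 23)
J*h = -578*23 = -13294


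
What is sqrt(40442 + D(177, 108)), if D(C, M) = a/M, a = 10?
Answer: sqrt(13103238)/18 ≈ 201.10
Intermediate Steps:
D(C, M) = 10/M
sqrt(40442 + D(177, 108)) = sqrt(40442 + 10/108) = sqrt(40442 + 10*(1/108)) = sqrt(40442 + 5/54) = sqrt(2183873/54) = sqrt(13103238)/18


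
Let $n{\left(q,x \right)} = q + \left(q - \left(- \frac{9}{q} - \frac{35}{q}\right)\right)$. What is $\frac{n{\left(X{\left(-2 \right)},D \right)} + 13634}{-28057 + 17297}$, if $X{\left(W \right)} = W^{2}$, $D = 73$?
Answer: $- \frac{13653}{10760} \approx -1.2689$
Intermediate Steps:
$n{\left(q,x \right)} = 2 q + \frac{44}{q}$ ($n{\left(q,x \right)} = q + \left(q - - \frac{44}{q}\right) = q + \left(q + \frac{44}{q}\right) = 2 q + \frac{44}{q}$)
$\frac{n{\left(X{\left(-2 \right)},D \right)} + 13634}{-28057 + 17297} = \frac{\left(2 \left(-2\right)^{2} + \frac{44}{\left(-2\right)^{2}}\right) + 13634}{-28057 + 17297} = \frac{\left(2 \cdot 4 + \frac{44}{4}\right) + 13634}{-10760} = \left(\left(8 + 44 \cdot \frac{1}{4}\right) + 13634\right) \left(- \frac{1}{10760}\right) = \left(\left(8 + 11\right) + 13634\right) \left(- \frac{1}{10760}\right) = \left(19 + 13634\right) \left(- \frac{1}{10760}\right) = 13653 \left(- \frac{1}{10760}\right) = - \frac{13653}{10760}$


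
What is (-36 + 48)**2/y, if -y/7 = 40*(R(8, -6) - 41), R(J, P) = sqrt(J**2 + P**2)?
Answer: 18/1085 ≈ 0.016590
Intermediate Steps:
y = 8680 (y = -280*(sqrt(8**2 + (-6)**2) - 41) = -280*(sqrt(64 + 36) - 41) = -280*(sqrt(100) - 41) = -280*(10 - 41) = -280*(-31) = -7*(-1240) = 8680)
(-36 + 48)**2/y = (-36 + 48)**2/8680 = 12**2*(1/8680) = 144*(1/8680) = 18/1085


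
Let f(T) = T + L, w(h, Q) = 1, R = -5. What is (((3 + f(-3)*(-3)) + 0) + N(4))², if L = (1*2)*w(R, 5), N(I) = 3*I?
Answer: 324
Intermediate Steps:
L = 2 (L = (1*2)*1 = 2*1 = 2)
f(T) = 2 + T (f(T) = T + 2 = 2 + T)
(((3 + f(-3)*(-3)) + 0) + N(4))² = (((3 + (2 - 3)*(-3)) + 0) + 3*4)² = (((3 - 1*(-3)) + 0) + 12)² = (((3 + 3) + 0) + 12)² = ((6 + 0) + 12)² = (6 + 12)² = 18² = 324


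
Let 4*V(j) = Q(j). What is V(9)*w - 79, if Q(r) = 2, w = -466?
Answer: -312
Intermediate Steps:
V(j) = ½ (V(j) = (¼)*2 = ½)
V(9)*w - 79 = (½)*(-466) - 79 = -233 - 79 = -312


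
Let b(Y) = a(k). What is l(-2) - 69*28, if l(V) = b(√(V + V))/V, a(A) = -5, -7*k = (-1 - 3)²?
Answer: -3859/2 ≈ -1929.5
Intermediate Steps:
k = -16/7 (k = -(-1 - 3)²/7 = -⅐*(-4)² = -⅐*16 = -16/7 ≈ -2.2857)
b(Y) = -5
l(V) = -5/V
l(-2) - 69*28 = -5/(-2) - 69*28 = -5*(-½) - 1932 = 5/2 - 1932 = -3859/2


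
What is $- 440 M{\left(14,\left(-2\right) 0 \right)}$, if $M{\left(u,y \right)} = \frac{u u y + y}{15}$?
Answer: $0$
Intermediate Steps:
$M{\left(u,y \right)} = \frac{y}{15} + \frac{y u^{2}}{15}$ ($M{\left(u,y \right)} = \left(u^{2} y + y\right) \frac{1}{15} = \left(y u^{2} + y\right) \frac{1}{15} = \left(y + y u^{2}\right) \frac{1}{15} = \frac{y}{15} + \frac{y u^{2}}{15}$)
$- 440 M{\left(14,\left(-2\right) 0 \right)} = - 440 \frac{\left(-2\right) 0 \left(1 + 14^{2}\right)}{15} = - 440 \cdot \frac{1}{15} \cdot 0 \left(1 + 196\right) = - 440 \cdot \frac{1}{15} \cdot 0 \cdot 197 = \left(-440\right) 0 = 0$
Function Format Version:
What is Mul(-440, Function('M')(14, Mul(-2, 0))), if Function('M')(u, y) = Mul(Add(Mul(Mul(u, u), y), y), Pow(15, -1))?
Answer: 0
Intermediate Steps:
Function('M')(u, y) = Add(Mul(Rational(1, 15), y), Mul(Rational(1, 15), y, Pow(u, 2))) (Function('M')(u, y) = Mul(Add(Mul(Pow(u, 2), y), y), Rational(1, 15)) = Mul(Add(Mul(y, Pow(u, 2)), y), Rational(1, 15)) = Mul(Add(y, Mul(y, Pow(u, 2))), Rational(1, 15)) = Add(Mul(Rational(1, 15), y), Mul(Rational(1, 15), y, Pow(u, 2))))
Mul(-440, Function('M')(14, Mul(-2, 0))) = Mul(-440, Mul(Rational(1, 15), Mul(-2, 0), Add(1, Pow(14, 2)))) = Mul(-440, Mul(Rational(1, 15), 0, Add(1, 196))) = Mul(-440, Mul(Rational(1, 15), 0, 197)) = Mul(-440, 0) = 0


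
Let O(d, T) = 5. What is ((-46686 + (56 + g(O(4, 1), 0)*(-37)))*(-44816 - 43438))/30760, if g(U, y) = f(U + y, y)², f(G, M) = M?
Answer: 205764201/1538 ≈ 1.3379e+5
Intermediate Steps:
g(U, y) = y²
((-46686 + (56 + g(O(4, 1), 0)*(-37)))*(-44816 - 43438))/30760 = ((-46686 + (56 + 0²*(-37)))*(-44816 - 43438))/30760 = ((-46686 + (56 + 0*(-37)))*(-88254))*(1/30760) = ((-46686 + (56 + 0))*(-88254))*(1/30760) = ((-46686 + 56)*(-88254))*(1/30760) = -46630*(-88254)*(1/30760) = 4115284020*(1/30760) = 205764201/1538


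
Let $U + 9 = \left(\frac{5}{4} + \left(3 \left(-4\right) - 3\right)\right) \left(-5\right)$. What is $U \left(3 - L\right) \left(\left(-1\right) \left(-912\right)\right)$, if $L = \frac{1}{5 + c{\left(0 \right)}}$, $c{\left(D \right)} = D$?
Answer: $\frac{762888}{5} \approx 1.5258 \cdot 10^{5}$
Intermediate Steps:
$L = \frac{1}{5}$ ($L = \frac{1}{5 + 0} = \frac{1}{5} \approx 0.2$)
$U = \frac{239}{4}$ ($U = -9 + \left(\frac{5}{4} + \left(3 \left(-4\right) - 3\right)\right) \left(-5\right) = -9 + \left(5 \cdot \frac{1}{4} - 15\right) \left(-5\right) = -9 + \left(\frac{5}{4} - 15\right) \left(-5\right) = -9 - - \frac{275}{4} = -9 + \frac{275}{4} = \frac{239}{4} \approx 59.75$)
$U \left(3 - L\right) \left(\left(-1\right) \left(-912\right)\right) = \frac{239 \left(3 - \frac{1}{5}\right)}{4} \left(\left(-1\right) \left(-912\right)\right) = \frac{239 \left(3 - \frac{1}{5}\right)}{4} \cdot 912 = \frac{239}{4} \cdot \frac{14}{5} \cdot 912 = \frac{1673}{10} \cdot 912 = \frac{762888}{5}$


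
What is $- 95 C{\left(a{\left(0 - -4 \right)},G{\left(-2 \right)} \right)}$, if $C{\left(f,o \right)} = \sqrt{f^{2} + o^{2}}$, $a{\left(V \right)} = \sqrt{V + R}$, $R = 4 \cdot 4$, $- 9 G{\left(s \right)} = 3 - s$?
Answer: $- \frac{95 \sqrt{1645}}{9} \approx -428.12$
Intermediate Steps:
$G{\left(s \right)} = - \frac{1}{3} + \frac{s}{9}$ ($G{\left(s \right)} = - \frac{3 - s}{9} = - \frac{1}{3} + \frac{s}{9}$)
$R = 16$
$a{\left(V \right)} = \sqrt{16 + V}$ ($a{\left(V \right)} = \sqrt{V + 16} = \sqrt{16 + V}$)
$- 95 C{\left(a{\left(0 - -4 \right)},G{\left(-2 \right)} \right)} = - 95 \sqrt{\left(\sqrt{16 + \left(0 - -4\right)}\right)^{2} + \left(- \frac{1}{3} + \frac{1}{9} \left(-2\right)\right)^{2}} = - 95 \sqrt{\left(\sqrt{16 + \left(0 + 4\right)}\right)^{2} + \left(- \frac{1}{3} - \frac{2}{9}\right)^{2}} = - 95 \sqrt{\left(\sqrt{16 + 4}\right)^{2} + \left(- \frac{5}{9}\right)^{2}} = - 95 \sqrt{\left(\sqrt{20}\right)^{2} + \frac{25}{81}} = - 95 \sqrt{\left(2 \sqrt{5}\right)^{2} + \frac{25}{81}} = - 95 \sqrt{20 + \frac{25}{81}} = - 95 \sqrt{\frac{1645}{81}} = - 95 \frac{\sqrt{1645}}{9} = - \frac{95 \sqrt{1645}}{9}$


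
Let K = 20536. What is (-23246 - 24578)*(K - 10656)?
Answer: -472501120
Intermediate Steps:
(-23246 - 24578)*(K - 10656) = (-23246 - 24578)*(20536 - 10656) = -47824*9880 = -472501120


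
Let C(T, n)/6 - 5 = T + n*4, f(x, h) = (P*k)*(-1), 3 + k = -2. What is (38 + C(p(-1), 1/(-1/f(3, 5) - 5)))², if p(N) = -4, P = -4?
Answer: 1669264/1089 ≈ 1532.8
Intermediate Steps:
k = -5 (k = -3 - 2 = -5)
f(x, h) = -20 (f(x, h) = -4*(-5)*(-1) = 20*(-1) = -20)
C(T, n) = 30 + 6*T + 24*n (C(T, n) = 30 + 6*(T + n*4) = 30 + 6*(T + 4*n) = 30 + (6*T + 24*n) = 30 + 6*T + 24*n)
(38 + C(p(-1), 1/(-1/f(3, 5) - 5)))² = (38 + (30 + 6*(-4) + 24/(-1/(-20) - 5)))² = (38 + (30 - 24 + 24/(-1*(-1/20) - 5)))² = (38 + (30 - 24 + 24/(1/20 - 5)))² = (38 + (30 - 24 + 24/(-99/20)))² = (38 + (30 - 24 + 24*(-20/99)))² = (38 + (30 - 24 - 160/33))² = (38 + 38/33)² = (1292/33)² = 1669264/1089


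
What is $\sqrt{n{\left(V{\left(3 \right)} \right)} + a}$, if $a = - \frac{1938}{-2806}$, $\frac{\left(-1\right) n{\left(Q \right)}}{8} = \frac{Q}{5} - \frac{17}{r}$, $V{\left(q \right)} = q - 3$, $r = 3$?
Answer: $\frac{\sqrt{815346435}}{4209} \approx 6.7841$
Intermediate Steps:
$V{\left(q \right)} = -3 + q$ ($V{\left(q \right)} = q - 3 = -3 + q$)
$n{\left(Q \right)} = \frac{136}{3} - \frac{8 Q}{5}$ ($n{\left(Q \right)} = - 8 \left(\frac{Q}{5} - \frac{17}{3}\right) = - 8 \left(- \frac{17}{3} + \frac{Q}{5}\right) = \frac{136}{3} - \frac{8 Q}{5}$)
$a = \frac{969}{1403}$ ($a = \left(-1938\right) \left(- \frac{1}{2806}\right) = \frac{969}{1403} \approx 0.69066$)
$\sqrt{n{\left(V{\left(3 \right)} \right)} + a} = \sqrt{\left(\frac{136}{3} - \frac{8 \left(-3 + 3\right)}{5}\right) + \frac{969}{1403}} = \sqrt{\left(\frac{136}{3} - 0\right) + \frac{969}{1403}} = \sqrt{\left(\frac{136}{3} + 0\right) + \frac{969}{1403}} = \sqrt{\frac{136}{3} + \frac{969}{1403}} = \sqrt{\frac{193715}{4209}} = \frac{\sqrt{815346435}}{4209}$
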